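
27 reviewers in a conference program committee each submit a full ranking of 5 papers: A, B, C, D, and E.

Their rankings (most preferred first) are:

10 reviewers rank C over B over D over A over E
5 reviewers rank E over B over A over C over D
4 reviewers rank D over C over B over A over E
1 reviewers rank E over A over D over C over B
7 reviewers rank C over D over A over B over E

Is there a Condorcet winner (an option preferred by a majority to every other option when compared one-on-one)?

Yes

Head-to-head results (27 voters total):
A vs B: B wins 19–8.
A vs C: C wins 21–6.
A vs D: D wins 21–6.
A vs E: A wins 21–6.
B vs C: C wins 22–5.
B vs D: B wins 15–12.
B vs E: B wins 21–6.
C vs D: C wins 22–5.
C vs E: C wins 21–6.
D vs E: D wins 21–6.
C beats each rival — A (21–6), B (22–5), D (22–5), E (21–6) — so C is the Condorcet winner.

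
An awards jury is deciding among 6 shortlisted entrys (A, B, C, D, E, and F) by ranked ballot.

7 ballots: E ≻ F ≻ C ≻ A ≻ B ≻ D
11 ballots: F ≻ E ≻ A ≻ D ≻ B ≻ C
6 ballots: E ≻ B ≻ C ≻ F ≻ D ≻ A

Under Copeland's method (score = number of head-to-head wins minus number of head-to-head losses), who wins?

Pairwise results:
  A vs B: A wins 18–6.
  A vs C: C wins 13–11.
  A vs D: A wins 18–6.
  A vs E: E wins 24–0.
  A vs F: F wins 24–0.
  B vs C: B wins 17–7.
  B vs D: B wins 13–11.
  B vs E: E wins 24–0.
  B vs F: F wins 18–6.
  C vs D: C wins 13–11.
  C vs E: E wins 24–0.
  C vs F: F wins 18–6.
  D vs E: E wins 24–0.
  D vs F: F wins 24–0.
  E vs F: E wins 13–11.
Copeland scores (wins − losses):
  A: 2 − 3 = -1
  B: 2 − 3 = -1
  C: 2 − 3 = -1
  D: 0 − 5 = -5
  E: 5 − 0 = 5
  F: 4 − 1 = 3
E has the best Copeland score.

E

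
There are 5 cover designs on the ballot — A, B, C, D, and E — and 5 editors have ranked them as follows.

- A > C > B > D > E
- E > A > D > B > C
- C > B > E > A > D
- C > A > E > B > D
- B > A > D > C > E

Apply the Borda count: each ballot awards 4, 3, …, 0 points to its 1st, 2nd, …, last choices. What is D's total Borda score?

Borda scores:
  A: 4 + 3 + 1 + 3 + 3 = 14
  B: 2 + 1 + 3 + 1 + 4 = 11
  C: 3 + 0 + 4 + 4 + 1 = 12
  D: 1 + 2 + 0 + 0 + 2 = 5
  E: 0 + 4 + 2 + 2 + 0 = 8

5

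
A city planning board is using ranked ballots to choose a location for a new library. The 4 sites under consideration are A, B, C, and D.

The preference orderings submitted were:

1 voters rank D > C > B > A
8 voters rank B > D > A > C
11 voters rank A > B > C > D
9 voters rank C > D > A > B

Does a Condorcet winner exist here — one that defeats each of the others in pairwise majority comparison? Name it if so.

Head-to-head results (29 voters total):
A vs B: A wins 20–9.
A vs C: A wins 19–10.
A vs D: D wins 18–11.
B vs C: B wins 19–10.
B vs D: B wins 19–10.
C vs D: C wins 20–9.
No candidate beats all others: A beats B beats D beats A, a majority cycle.

None — there is no Condorcet winner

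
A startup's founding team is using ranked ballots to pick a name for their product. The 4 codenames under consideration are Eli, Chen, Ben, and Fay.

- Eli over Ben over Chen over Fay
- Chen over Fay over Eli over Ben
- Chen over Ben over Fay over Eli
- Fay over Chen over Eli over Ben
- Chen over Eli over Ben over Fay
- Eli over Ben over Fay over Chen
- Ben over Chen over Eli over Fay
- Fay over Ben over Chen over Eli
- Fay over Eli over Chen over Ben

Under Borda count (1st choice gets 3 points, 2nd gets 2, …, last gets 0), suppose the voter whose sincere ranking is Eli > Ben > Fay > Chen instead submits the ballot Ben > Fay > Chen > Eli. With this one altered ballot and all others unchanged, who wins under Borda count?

Chen

Borda totals with the altered ballot: Eli 10, Chen 17, Ben 13, Fay 14.
The winner is unchanged: still Chen.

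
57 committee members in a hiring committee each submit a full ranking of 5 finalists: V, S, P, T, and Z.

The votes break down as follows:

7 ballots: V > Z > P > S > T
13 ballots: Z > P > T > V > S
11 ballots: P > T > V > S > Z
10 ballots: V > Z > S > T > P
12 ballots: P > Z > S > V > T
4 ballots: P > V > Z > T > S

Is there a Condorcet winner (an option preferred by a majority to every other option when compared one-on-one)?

No

Head-to-head results (57 voters total):
V vs S: V wins 45–12.
V vs P: P wins 40–17.
V vs T: V wins 33–24.
V vs Z: V wins 32–25.
S vs P: P wins 47–10.
S vs T: S wins 29–28.
S vs Z: Z wins 46–11.
P vs T: P wins 47–10.
P vs Z: Z wins 30–27.
T vs Z: Z wins 46–11.
No candidate beats all others: V beats Z beats P beats V, a majority cycle.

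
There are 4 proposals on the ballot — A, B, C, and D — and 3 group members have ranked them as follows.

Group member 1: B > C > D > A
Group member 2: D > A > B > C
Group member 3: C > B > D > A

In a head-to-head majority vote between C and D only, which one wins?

C

Ballots ranking C above D: 2.
Ballots ranking D above C: 1.
C wins the head-to-head, 2–1.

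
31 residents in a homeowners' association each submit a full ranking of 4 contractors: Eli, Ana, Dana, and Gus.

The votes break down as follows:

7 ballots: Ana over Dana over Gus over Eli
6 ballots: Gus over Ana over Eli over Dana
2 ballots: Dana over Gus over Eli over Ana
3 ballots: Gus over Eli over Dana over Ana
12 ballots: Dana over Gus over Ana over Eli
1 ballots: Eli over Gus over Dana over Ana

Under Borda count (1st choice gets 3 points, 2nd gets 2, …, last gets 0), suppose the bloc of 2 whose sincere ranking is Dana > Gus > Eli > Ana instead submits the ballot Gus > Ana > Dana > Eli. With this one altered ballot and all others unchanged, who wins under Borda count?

Borda totals with the altered ballot: Eli 15, Ana 49, Dana 56, Gus 66.
The winner is unchanged: still Gus.

Gus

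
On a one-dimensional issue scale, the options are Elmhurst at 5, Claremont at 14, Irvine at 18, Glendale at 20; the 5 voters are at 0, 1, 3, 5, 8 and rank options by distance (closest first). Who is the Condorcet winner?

With single-peaked preferences on a line, the Condorcet winner is the candidate closest to the median voter.
The median voter (position 3) is closest to Elmhurst at 5.
Check: Elmhurst vs Irvine — voters closer to Elmhurst: 5 of 5.

Elmhurst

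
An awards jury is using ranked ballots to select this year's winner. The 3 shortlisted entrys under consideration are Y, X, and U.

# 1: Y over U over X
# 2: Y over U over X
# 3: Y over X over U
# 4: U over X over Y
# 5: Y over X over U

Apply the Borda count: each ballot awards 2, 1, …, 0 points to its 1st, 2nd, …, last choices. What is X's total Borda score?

3

Borda scores:
  Y: 2 + 2 + 2 + 0 + 2 = 8
  X: 0 + 0 + 1 + 1 + 1 = 3
  U: 1 + 1 + 0 + 2 + 0 = 4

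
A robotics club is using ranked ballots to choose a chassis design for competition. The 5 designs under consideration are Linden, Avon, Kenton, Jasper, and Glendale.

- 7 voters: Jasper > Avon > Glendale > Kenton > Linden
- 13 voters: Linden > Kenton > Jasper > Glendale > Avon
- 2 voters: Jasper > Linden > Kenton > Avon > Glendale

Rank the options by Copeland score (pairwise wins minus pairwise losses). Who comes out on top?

Linden

Pairwise results:
  Linden vs Avon: Linden wins 15–7.
  Linden vs Kenton: Linden wins 15–7.
  Linden vs Jasper: Linden wins 13–9.
  Linden vs Glendale: Linden wins 15–7.
  Avon vs Kenton: Kenton wins 15–7.
  Avon vs Jasper: Jasper wins 22–0.
  Avon vs Glendale: Glendale wins 13–9.
  Kenton vs Jasper: Kenton wins 13–9.
  Kenton vs Glendale: Kenton wins 15–7.
  Jasper vs Glendale: Jasper wins 22–0.
Copeland scores (wins − losses):
  Linden: 4 − 0 = 4
  Avon: 0 − 4 = -4
  Kenton: 3 − 1 = 2
  Jasper: 2 − 2 = 0
  Glendale: 1 − 3 = -2
Linden has the best Copeland score.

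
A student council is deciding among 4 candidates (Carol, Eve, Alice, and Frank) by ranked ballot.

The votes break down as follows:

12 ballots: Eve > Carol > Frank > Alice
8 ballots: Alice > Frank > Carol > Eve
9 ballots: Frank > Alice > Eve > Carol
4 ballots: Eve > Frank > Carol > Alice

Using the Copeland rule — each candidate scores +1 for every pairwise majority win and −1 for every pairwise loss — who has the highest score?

Pairwise results:
  Carol vs Eve: Eve wins 25–8.
  Carol vs Alice: Alice wins 17–16.
  Carol vs Frank: Frank wins 21–12.
  Eve vs Alice: Alice wins 17–16.
  Eve vs Frank: Frank wins 17–16.
  Alice vs Frank: Frank wins 25–8.
Copeland scores (wins − losses):
  Carol: 0 − 3 = -3
  Eve: 1 − 2 = -1
  Alice: 2 − 1 = 1
  Frank: 3 − 0 = 3
Frank has the best Copeland score.

Frank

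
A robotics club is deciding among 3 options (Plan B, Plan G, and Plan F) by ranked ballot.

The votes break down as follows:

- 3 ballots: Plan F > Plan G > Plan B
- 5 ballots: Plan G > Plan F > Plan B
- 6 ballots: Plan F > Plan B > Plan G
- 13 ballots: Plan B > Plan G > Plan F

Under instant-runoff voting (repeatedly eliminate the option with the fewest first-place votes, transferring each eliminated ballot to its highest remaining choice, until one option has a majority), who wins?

Plan F

Round 1: Plan B 13, Plan F 9, Plan G 5. Plan G has the fewest and is eliminated.
Round 2: Plan F 14, Plan B 13. Plan F has a majority.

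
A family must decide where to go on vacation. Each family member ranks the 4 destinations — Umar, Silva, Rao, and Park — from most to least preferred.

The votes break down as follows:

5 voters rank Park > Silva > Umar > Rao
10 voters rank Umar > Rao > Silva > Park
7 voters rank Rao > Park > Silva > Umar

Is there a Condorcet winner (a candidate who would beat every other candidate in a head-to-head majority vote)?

Head-to-head results (22 voters total):
Umar vs Silva: Silva wins 12–10.
Umar vs Rao: Umar wins 15–7.
Umar vs Park: Park wins 12–10.
Silva vs Rao: Rao wins 17–5.
Silva vs Park: Park wins 12–10.
Rao vs Park: Rao wins 17–5.
No candidate beats all others: Umar beats Rao beats Silva beats Umar, a majority cycle.

No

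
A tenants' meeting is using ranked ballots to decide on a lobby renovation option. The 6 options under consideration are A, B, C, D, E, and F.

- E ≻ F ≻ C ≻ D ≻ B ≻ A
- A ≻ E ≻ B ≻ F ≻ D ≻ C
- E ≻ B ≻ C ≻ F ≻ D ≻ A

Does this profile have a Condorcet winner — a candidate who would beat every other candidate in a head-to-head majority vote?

Head-to-head results (3 voters total):
A vs B: B wins 2–1.
A vs C: C wins 2–1.
A vs D: D wins 2–1.
A vs E: E wins 2–1.
A vs F: F wins 2–1.
B vs C: B wins 2–1.
B vs D: B wins 2–1.
B vs E: E wins 3–0.
B vs F: B wins 2–1.
C vs D: C wins 2–1.
C vs E: E wins 3–0.
C vs F: F wins 2–1.
D vs E: E wins 3–0.
D vs F: F wins 3–0.
E vs F: E wins 3–0.
E beats each rival — A (2–1), B (3–0), C (3–0), D (3–0), F (3–0) — so E is the Condorcet winner.

Yes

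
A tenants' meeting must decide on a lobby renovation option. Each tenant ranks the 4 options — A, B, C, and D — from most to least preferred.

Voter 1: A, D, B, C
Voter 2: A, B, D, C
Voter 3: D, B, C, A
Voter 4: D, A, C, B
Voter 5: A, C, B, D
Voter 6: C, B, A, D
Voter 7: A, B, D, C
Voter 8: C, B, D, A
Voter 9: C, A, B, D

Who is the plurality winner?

A

First-place vote totals:
  A: 4
  B: 0
  C: 3
  D: 2
A has the most first-place votes.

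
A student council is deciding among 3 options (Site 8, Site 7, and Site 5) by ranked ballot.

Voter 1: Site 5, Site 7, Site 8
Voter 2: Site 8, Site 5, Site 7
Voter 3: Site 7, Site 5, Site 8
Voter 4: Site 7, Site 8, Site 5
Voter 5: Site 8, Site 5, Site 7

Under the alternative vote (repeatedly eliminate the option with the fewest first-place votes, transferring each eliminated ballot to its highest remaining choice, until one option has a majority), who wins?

Site 7

Round 1: Site 8 2, Site 7 2, Site 5 1. Site 5 has the fewest and is eliminated.
Round 2: Site 7 3, Site 8 2. Site 7 has a majority.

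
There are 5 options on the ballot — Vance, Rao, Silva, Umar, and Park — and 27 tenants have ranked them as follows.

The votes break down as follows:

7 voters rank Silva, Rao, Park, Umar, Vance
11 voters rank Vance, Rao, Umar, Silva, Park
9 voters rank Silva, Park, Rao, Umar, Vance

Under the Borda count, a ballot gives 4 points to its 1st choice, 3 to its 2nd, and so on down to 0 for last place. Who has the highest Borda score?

Silva

Borda scores:
  Vance: 7·0 + 11·4 + 9·0 = 44
  Rao: 7·3 + 11·3 + 9·2 = 72
  Silva: 7·4 + 11·1 + 9·4 = 75
  Umar: 7·1 + 11·2 + 9·1 = 38
  Park: 7·2 + 11·0 + 9·3 = 41
Silva has the highest total.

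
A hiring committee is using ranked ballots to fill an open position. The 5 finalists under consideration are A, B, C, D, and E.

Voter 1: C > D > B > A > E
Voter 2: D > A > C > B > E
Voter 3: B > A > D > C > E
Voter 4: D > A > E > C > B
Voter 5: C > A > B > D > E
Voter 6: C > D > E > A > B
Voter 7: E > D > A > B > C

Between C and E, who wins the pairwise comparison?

C

Ballots ranking C above E: 5.
Ballots ranking E above C: 2.
C wins the head-to-head, 5–2.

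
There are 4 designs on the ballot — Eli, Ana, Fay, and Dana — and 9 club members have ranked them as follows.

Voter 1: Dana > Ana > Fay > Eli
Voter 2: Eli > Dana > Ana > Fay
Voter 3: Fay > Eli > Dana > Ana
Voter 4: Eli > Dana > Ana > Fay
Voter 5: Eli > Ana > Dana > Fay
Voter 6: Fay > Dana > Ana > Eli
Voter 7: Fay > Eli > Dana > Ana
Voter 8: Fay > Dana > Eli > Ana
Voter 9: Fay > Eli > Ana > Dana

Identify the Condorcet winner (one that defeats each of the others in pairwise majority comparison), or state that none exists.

Fay

Head-to-head results (9 voters total):
Eli vs Ana: Eli wins 7–2.
Eli vs Fay: Fay wins 6–3.
Eli vs Dana: Eli wins 6–3.
Ana vs Fay: Fay wins 5–4.
Ana vs Dana: Dana wins 7–2.
Fay vs Dana: Fay wins 5–4.
Fay beats each rival — Eli (6–3), Ana (5–4), Dana (5–4) — so Fay is the Condorcet winner.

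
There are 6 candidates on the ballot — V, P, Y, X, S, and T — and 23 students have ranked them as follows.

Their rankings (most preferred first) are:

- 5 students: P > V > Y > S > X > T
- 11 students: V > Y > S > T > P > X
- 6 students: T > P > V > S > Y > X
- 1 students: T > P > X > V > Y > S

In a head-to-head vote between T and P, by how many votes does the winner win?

Ballots ranking T above P: 11+6+1 = 18.
Ballots ranking P above T: 5.
T wins 18–5, a margin of 13.

13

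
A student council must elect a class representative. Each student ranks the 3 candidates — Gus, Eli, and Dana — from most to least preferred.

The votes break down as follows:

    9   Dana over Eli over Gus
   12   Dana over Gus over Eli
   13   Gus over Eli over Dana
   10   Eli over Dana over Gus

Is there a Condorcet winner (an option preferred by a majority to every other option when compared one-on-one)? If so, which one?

No Condorcet winner

Head-to-head results (44 voters total):
Gus vs Eli: Gus wins 25–19.
Gus vs Dana: Dana wins 31–13.
Eli vs Dana: Eli wins 23–21.
No candidate beats all others: Gus beats Eli beats Dana beats Gus, a majority cycle.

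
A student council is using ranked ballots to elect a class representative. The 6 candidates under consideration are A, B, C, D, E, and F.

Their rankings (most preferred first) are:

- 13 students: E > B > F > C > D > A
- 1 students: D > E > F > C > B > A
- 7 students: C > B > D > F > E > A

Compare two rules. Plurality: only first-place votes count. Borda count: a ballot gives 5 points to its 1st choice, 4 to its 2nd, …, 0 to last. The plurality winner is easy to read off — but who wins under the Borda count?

Plurality first-place counts: A 0, B 0, C 7, D 1, E 13, F 0 → E.
Borda totals: A 0, B 81, C 63, D 39, E 76, F 56 → B.

B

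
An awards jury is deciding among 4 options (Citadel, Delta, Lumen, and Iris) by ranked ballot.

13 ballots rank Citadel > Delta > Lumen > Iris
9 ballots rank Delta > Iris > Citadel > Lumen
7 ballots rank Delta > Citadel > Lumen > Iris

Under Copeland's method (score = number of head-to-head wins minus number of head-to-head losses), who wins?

Delta

Pairwise results:
  Citadel vs Delta: Delta wins 16–13.
  Citadel vs Lumen: Citadel wins 29–0.
  Citadel vs Iris: Citadel wins 20–9.
  Delta vs Lumen: Delta wins 29–0.
  Delta vs Iris: Delta wins 29–0.
  Lumen vs Iris: Lumen wins 20–9.
Copeland scores (wins − losses):
  Citadel: 2 − 1 = 1
  Delta: 3 − 0 = 3
  Lumen: 1 − 2 = -1
  Iris: 0 − 3 = -3
Delta has the best Copeland score.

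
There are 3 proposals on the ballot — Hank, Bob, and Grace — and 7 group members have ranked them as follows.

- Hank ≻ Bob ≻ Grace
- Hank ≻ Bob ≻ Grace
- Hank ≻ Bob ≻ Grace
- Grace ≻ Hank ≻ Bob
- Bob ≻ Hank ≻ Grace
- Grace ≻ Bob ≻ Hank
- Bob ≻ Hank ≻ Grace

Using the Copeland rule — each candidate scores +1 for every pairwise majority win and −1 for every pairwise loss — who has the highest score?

Pairwise results:
  Hank vs Bob: Hank wins 4–3.
  Hank vs Grace: Hank wins 5–2.
  Bob vs Grace: Bob wins 5–2.
Copeland scores (wins − losses):
  Hank: 2 − 0 = 2
  Bob: 1 − 1 = 0
  Grace: 0 − 2 = -2
Hank has the best Copeland score.

Hank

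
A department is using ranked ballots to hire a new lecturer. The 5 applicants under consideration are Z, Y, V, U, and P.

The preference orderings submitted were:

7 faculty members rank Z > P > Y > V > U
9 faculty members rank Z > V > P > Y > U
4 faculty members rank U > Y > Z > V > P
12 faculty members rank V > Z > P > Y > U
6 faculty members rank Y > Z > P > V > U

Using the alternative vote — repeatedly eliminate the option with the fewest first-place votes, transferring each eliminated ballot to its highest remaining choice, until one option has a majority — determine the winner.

Z

Round 1: Z 16, V 12, Y 6, U 4, P 0. P has the fewest and is eliminated.
Round 2: Z 16, V 12, Y 6, U 4. U has the fewest and is eliminated.
Round 3: Z 16, V 12, Y 10. Y has the fewest and is eliminated.
Round 4: Z 26, V 12. Z has a majority.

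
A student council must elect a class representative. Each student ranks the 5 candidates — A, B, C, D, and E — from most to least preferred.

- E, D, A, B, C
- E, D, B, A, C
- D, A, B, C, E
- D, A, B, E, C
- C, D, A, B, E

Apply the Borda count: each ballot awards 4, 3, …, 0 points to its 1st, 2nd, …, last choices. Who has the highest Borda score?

D

Borda scores:
  A: 2 + 1 + 3 + 3 + 2 = 11
  B: 1 + 2 + 2 + 2 + 1 = 8
  C: 0 + 0 + 1 + 0 + 4 = 5
  D: 3 + 3 + 4 + 4 + 3 = 17
  E: 4 + 4 + 0 + 1 + 0 = 9
D has the highest total.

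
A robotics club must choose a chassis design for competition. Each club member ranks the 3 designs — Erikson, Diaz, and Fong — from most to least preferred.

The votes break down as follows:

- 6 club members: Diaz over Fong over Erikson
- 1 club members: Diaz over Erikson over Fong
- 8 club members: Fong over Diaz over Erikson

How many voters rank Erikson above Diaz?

Ballots ranking Erikson above Diaz: 0.
Ballots ranking Diaz above Erikson: 6+1+8 = 15.
So 0 of 15 voters prefer Erikson to Diaz.

0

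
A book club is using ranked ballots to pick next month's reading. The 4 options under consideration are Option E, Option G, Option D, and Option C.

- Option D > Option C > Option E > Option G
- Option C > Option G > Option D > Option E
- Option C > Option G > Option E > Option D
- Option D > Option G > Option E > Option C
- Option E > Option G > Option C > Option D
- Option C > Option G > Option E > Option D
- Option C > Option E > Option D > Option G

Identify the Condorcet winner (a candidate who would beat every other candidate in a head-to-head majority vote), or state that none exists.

Option C

Head-to-head results (7 voters total):
Option E vs Option G: Option G wins 4–3.
Option E vs Option D: Option E wins 4–3.
Option E vs Option C: Option C wins 5–2.
Option G vs Option D: Option G wins 4–3.
Option G vs Option C: Option C wins 5–2.
Option D vs Option C: Option C wins 5–2.
Option C beats each rival — Option E (5–2), Option G (5–2), Option D (5–2) — so Option C is the Condorcet winner.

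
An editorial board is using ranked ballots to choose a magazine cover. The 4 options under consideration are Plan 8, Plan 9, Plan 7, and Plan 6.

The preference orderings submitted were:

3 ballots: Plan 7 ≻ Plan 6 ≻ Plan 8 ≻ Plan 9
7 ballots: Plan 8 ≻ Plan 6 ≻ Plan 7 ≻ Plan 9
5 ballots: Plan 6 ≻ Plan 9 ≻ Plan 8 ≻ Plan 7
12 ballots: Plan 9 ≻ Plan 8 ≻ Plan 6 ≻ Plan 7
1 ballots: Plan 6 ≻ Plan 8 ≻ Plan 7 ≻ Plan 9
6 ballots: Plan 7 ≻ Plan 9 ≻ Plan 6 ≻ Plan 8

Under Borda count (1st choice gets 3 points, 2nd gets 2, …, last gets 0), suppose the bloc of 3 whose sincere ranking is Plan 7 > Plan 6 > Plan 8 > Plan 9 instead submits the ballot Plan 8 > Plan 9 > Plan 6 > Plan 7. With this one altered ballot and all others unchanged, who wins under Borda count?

Borda totals with the altered ballot: Plan 8 61, Plan 9 64, Plan 7 26, Plan 6 53.
The winner is unchanged: still Plan 9.

Plan 9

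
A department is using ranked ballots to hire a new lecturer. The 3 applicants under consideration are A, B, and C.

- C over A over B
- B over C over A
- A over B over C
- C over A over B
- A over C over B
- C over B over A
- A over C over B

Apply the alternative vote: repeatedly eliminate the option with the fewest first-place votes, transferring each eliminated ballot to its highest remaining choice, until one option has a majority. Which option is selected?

C

Round 1: A 3, C 3, B 1. B has the fewest and is eliminated.
Round 2: C 4, A 3. C has a majority.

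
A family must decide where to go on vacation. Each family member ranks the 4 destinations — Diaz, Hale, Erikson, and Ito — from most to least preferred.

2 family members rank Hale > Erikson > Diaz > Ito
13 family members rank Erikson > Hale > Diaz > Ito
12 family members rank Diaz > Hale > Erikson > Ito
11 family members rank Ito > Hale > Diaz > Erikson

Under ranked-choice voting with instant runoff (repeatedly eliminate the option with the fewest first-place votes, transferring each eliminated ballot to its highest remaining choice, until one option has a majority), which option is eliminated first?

Hale

Round 1: Erikson 13, Diaz 12, Ito 11, Hale 2. Hale has the fewest and is eliminated.
Round 2: Erikson 15, Diaz 12, Ito 11. Ito has the fewest and is eliminated.
Round 3: Diaz 23, Erikson 15. Diaz has a majority.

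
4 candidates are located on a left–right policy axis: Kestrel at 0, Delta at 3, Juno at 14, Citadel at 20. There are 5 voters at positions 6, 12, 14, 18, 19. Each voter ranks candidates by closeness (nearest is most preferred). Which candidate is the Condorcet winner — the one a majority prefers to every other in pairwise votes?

With single-peaked preferences on a line, the Condorcet winner is the candidate closest to the median voter.
The median voter (position 14) is closest to Juno at 14.
Check: Juno vs Citadel — voters closer to Juno: 3 of 5.

Juno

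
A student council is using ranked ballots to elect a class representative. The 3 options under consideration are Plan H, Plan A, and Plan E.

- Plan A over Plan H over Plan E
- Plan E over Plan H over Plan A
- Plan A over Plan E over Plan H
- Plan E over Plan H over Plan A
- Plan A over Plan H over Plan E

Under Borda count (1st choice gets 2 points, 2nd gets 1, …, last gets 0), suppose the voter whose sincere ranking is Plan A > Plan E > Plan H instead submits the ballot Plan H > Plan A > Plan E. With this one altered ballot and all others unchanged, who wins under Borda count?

Borda totals with the altered ballot: Plan H 6, Plan A 5, Plan E 4.
The switch changes the winner from Plan A to Plan H.

Plan H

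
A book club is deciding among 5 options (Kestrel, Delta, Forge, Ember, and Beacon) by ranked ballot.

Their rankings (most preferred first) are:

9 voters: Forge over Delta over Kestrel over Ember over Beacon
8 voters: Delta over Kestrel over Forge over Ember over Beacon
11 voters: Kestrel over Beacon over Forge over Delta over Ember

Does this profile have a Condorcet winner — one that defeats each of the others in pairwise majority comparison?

No

Head-to-head results (28 voters total):
Kestrel vs Delta: Delta wins 17–11.
Kestrel vs Forge: Kestrel wins 19–9.
Kestrel vs Ember: Kestrel wins 28–0.
Kestrel vs Beacon: Kestrel wins 28–0.
Delta vs Forge: Forge wins 20–8.
Delta vs Ember: Delta wins 28–0.
Delta vs Beacon: Delta wins 17–11.
Forge vs Ember: Forge wins 28–0.
Forge vs Beacon: Forge wins 17–11.
Ember vs Beacon: Ember wins 17–11.
No candidate beats all others: Kestrel beats Forge beats Delta beats Kestrel, a majority cycle.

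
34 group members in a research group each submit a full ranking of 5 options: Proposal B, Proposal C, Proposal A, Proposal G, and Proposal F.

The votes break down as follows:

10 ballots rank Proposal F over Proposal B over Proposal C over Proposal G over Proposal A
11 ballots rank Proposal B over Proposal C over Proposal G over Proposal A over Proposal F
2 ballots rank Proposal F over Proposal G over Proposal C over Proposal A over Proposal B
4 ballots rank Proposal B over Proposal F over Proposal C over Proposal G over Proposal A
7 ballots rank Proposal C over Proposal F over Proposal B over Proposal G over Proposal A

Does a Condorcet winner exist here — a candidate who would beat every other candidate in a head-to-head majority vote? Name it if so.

Head-to-head results (34 voters total):
Proposal B vs Proposal C: Proposal B wins 25–9.
Proposal B vs Proposal A: Proposal B wins 32–2.
Proposal B vs Proposal G: Proposal B wins 32–2.
Proposal B vs Proposal F: Proposal F wins 19–15.
Proposal C vs Proposal A: Proposal C wins 34–0.
Proposal C vs Proposal G: Proposal C wins 32–2.
Proposal C vs Proposal F: Proposal C wins 18–16.
Proposal A vs Proposal G: Proposal G wins 34–0.
Proposal A vs Proposal F: Proposal F wins 23–11.
Proposal G vs Proposal F: Proposal F wins 23–11.
No candidate beats all others: Proposal B beats Proposal C beats Proposal F beats Proposal B, a majority cycle.

There is no Condorcet winner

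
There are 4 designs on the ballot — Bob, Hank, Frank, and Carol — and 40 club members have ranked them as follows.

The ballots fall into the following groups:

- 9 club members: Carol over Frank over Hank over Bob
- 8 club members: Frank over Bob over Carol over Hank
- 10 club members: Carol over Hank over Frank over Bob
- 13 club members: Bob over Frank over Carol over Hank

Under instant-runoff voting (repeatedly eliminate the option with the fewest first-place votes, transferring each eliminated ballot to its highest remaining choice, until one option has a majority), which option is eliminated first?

Round 1: Carol 19, Bob 13, Frank 8, Hank 0. Hank has the fewest and is eliminated.
Round 2: Carol 19, Bob 13, Frank 8. Frank has the fewest and is eliminated.
Round 3: Bob 21, Carol 19. Bob has a majority.

Hank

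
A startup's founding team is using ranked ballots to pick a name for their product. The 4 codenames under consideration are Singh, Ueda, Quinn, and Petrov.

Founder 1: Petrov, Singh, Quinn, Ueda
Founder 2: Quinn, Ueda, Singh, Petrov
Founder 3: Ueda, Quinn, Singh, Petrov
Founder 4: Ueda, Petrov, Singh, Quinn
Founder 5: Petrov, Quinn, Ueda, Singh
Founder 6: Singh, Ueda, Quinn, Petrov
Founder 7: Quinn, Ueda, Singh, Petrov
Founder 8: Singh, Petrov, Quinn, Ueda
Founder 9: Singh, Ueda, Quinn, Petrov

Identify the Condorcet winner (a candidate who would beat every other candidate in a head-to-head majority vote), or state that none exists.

None — there is no Condorcet winner

Head-to-head results (9 voters total):
Singh vs Ueda: Ueda wins 5–4.
Singh vs Quinn: Singh wins 5–4.
Singh vs Petrov: Singh wins 6–3.
Ueda vs Quinn: Quinn wins 5–4.
Ueda vs Petrov: Ueda wins 6–3.
Quinn vs Petrov: Quinn wins 5–4.
No candidate beats all others: Singh beats Quinn beats Ueda beats Singh, a majority cycle.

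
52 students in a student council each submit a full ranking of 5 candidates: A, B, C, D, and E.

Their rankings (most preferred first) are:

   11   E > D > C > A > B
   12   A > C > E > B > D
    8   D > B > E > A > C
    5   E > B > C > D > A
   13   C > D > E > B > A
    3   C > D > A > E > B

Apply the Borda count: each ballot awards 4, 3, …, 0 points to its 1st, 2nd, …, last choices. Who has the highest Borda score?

E

Borda scores:
  A: 11·1 + 12·4 + 8·1 + 5·0 + 13·0 + 3·2 = 73
  B: 11·0 + 12·1 + 8·3 + 5·3 + 13·1 + 3·0 = 64
  C: 11·2 + 12·3 + 8·0 + 5·2 + 13·4 + 3·4 = 132
  D: 11·3 + 12·0 + 8·4 + 5·1 + 13·3 + 3·3 = 118
  E: 11·4 + 12·2 + 8·2 + 5·4 + 13·2 + 3·1 = 133
E has the highest total.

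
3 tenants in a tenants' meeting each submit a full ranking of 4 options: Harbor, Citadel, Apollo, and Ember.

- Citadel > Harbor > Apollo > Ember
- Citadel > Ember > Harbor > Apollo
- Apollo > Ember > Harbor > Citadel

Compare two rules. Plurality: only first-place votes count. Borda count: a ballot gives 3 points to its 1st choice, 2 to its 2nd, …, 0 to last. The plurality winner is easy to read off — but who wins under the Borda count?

Plurality first-place counts: Harbor 0, Citadel 2, Apollo 1, Ember 0 → Citadel.
Borda totals: Harbor 4, Citadel 6, Apollo 4, Ember 4 → Citadel.

Citadel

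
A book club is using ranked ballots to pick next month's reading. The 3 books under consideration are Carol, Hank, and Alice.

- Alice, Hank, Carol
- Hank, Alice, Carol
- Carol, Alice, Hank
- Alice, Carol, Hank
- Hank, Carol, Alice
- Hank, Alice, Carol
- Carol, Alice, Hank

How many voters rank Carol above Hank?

3

Ballots ranking Carol above Hank: 3.
Ballots ranking Hank above Carol: 4.
So 3 of 7 voters prefer Carol to Hank.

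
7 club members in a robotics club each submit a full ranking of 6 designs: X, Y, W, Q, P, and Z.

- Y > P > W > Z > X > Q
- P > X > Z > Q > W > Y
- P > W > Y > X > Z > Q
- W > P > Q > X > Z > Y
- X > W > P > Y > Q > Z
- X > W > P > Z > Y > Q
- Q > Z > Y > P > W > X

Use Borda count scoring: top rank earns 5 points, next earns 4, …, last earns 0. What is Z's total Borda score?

Borda scores:
  X: 1 + 4 + 2 + 2 + 5 + 5 + 0 = 19
  Y: 5 + 0 + 3 + 0 + 2 + 1 + 3 = 14
  W: 3 + 1 + 4 + 5 + 4 + 4 + 1 = 22
  Q: 0 + 2 + 0 + 3 + 1 + 0 + 5 = 11
  P: 4 + 5 + 5 + 4 + 3 + 3 + 2 = 26
  Z: 2 + 3 + 1 + 1 + 0 + 2 + 4 = 13

13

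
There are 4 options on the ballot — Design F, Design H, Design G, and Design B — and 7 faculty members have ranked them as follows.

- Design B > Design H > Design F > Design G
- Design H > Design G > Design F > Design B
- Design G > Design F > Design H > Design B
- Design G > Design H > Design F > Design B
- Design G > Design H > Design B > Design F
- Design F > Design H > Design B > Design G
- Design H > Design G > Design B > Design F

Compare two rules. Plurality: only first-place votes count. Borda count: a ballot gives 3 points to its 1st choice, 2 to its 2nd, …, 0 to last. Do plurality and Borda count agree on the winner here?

No

Plurality first-place counts: Design F 1, Design H 2, Design G 3, Design B 1 → Design G.
Borda totals: Design F 8, Design H 15, Design G 13, Design B 6 → Design H.
The two rules disagree: plurality picks Design G, Borda picks Design H.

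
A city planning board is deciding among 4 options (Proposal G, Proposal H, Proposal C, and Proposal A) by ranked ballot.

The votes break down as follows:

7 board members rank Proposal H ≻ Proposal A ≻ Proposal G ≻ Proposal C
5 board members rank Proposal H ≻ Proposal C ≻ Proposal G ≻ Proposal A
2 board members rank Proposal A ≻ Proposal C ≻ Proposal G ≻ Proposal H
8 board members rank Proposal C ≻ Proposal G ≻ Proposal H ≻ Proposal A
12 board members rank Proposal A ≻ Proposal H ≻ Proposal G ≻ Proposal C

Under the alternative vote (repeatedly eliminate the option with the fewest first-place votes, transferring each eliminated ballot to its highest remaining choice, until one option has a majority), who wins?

Proposal H

Round 1: Proposal A 14, Proposal H 12, Proposal C 8, Proposal G 0. Proposal G has the fewest and is eliminated.
Round 2: Proposal A 14, Proposal H 12, Proposal C 8. Proposal C has the fewest and is eliminated.
Round 3: Proposal H 20, Proposal A 14. Proposal H has a majority.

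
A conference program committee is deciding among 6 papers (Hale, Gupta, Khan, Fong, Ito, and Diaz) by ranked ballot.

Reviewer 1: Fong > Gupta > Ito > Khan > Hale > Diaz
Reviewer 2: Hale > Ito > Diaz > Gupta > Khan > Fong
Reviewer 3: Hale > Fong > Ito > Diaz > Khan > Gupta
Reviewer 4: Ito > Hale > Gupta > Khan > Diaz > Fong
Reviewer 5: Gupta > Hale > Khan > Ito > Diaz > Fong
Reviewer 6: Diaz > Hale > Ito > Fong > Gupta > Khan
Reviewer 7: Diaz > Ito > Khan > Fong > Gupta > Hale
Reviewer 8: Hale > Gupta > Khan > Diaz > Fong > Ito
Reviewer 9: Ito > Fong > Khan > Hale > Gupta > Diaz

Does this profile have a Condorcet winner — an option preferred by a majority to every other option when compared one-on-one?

Yes

Head-to-head results (9 voters total):
Hale vs Gupta: Hale wins 6–3.
Hale vs Khan: Hale wins 6–3.
Hale vs Fong: Hale wins 6–3.
Hale vs Ito: Hale wins 5–4.
Hale vs Diaz: Hale wins 7–2.
Gupta vs Khan: Gupta wins 6–3.
Gupta vs Fong: Fong wins 5–4.
Gupta vs Ito: Ito wins 6–3.
Gupta vs Diaz: Gupta wins 5–4.
Khan vs Fong: Khan wins 5–4.
Khan vs Ito: Ito wins 7–2.
Khan vs Diaz: Khan wins 5–4.
Fong vs Ito: Ito wins 6–3.
Fong vs Diaz: Diaz wins 6–3.
Ito vs Diaz: Ito wins 6–3.
Hale beats each rival — Gupta (6–3), Khan (6–3), Fong (6–3), Ito (5–4), Diaz (7–2) — so Hale is the Condorcet winner.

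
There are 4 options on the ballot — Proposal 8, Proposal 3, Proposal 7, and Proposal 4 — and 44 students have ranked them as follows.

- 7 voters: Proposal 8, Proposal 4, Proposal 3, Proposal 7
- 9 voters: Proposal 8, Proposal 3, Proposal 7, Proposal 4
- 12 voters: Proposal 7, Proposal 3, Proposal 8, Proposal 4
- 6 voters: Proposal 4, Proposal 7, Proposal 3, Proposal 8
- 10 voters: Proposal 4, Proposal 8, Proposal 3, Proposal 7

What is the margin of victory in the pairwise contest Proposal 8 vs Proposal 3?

8

Ballots ranking Proposal 8 above Proposal 3: 7+9+10 = 26.
Ballots ranking Proposal 3 above Proposal 8: 12+6 = 18.
Proposal 8 wins 26–18, a margin of 8.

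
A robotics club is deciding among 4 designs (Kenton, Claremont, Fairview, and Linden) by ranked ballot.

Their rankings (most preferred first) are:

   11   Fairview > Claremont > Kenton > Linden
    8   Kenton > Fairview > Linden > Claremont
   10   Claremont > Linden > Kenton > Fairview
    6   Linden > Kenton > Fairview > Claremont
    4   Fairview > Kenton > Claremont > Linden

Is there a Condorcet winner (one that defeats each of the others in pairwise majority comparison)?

No

Head-to-head results (39 voters total):
Kenton vs Claremont: Claremont wins 21–18.
Kenton vs Fairview: Kenton wins 24–15.
Kenton vs Linden: Kenton wins 23–16.
Claremont vs Fairview: Fairview wins 29–10.
Claremont vs Linden: Claremont wins 25–14.
Fairview vs Linden: Fairview wins 23–16.
No candidate beats all others: Kenton beats Fairview beats Claremont beats Kenton, a majority cycle.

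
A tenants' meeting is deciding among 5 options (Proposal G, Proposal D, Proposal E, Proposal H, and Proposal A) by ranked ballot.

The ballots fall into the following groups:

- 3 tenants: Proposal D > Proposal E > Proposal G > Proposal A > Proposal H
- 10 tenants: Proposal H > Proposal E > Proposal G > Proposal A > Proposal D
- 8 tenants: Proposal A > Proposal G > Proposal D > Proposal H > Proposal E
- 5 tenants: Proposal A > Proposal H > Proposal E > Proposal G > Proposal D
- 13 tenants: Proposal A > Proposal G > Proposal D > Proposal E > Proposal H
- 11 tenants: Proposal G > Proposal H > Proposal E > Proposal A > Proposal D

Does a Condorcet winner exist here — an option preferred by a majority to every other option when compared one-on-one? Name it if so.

Head-to-head results (50 voters total):
Proposal G vs Proposal D: Proposal G wins 47–3.
Proposal G vs Proposal E: Proposal G wins 32–18.
Proposal G vs Proposal H: Proposal G wins 35–15.
Proposal G vs Proposal A: Proposal A wins 26–24.
Proposal D vs Proposal E: Proposal E wins 26–24.
Proposal D vs Proposal H: Proposal H wins 26–24.
Proposal D vs Proposal A: Proposal A wins 47–3.
Proposal E vs Proposal H: Proposal H wins 34–16.
Proposal E vs Proposal A: Proposal A wins 26–24.
Proposal H vs Proposal A: Proposal A wins 29–21.
Proposal A beats each rival — Proposal G (26–24), Proposal D (47–3), Proposal E (26–24), Proposal H (29–21) — so Proposal A is the Condorcet winner.

Proposal A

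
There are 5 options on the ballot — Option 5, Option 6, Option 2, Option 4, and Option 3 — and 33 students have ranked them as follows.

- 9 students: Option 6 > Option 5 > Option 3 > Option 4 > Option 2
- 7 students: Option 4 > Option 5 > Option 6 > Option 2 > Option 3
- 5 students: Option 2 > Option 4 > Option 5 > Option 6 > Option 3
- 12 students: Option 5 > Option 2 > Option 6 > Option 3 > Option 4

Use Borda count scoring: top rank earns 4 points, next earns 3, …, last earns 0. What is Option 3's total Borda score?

30

Borda scores:
  Option 5: 9·3 + 7·3 + 5·2 + 12·4 = 106
  Option 6: 9·4 + 7·2 + 5·1 + 12·2 = 79
  Option 2: 9·0 + 7·1 + 5·4 + 12·3 = 63
  Option 4: 9·1 + 7·4 + 5·3 + 12·0 = 52
  Option 3: 9·2 + 7·0 + 5·0 + 12·1 = 30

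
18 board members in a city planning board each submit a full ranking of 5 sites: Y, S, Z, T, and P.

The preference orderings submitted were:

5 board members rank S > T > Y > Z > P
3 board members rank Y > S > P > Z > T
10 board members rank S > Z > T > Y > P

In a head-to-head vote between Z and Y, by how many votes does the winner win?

2

Ballots ranking Z above Y: 10.
Ballots ranking Y above Z: 5+3 = 8.
Z wins 10–8, a margin of 2.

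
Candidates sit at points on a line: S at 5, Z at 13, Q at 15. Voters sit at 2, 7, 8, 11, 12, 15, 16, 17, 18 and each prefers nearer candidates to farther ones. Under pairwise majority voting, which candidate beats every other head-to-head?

With single-peaked preferences on a line, the Condorcet winner is the candidate closest to the median voter.
The median voter (position 12) is closest to Z at 13.
Check: Z vs Q — voters closer to Z: 5 of 9.

Z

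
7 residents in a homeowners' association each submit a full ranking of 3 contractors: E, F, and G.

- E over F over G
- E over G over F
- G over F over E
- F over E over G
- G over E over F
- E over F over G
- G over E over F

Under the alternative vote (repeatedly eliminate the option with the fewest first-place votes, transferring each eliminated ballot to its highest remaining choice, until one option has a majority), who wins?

Round 1: E 3, G 3, F 1. F has the fewest and is eliminated.
Round 2: E 4, G 3. E has a majority.

E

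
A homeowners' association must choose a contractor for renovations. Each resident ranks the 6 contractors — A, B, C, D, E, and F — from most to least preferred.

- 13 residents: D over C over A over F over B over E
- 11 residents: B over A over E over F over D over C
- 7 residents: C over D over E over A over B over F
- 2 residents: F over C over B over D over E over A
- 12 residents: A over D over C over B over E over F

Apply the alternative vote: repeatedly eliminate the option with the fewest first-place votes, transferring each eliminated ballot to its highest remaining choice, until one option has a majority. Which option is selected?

D

Round 1: D 13, A 12, B 11, C 7, F 2, E 0. E has the fewest and is eliminated.
Round 2: D 13, A 12, B 11, C 7, F 2. F has the fewest and is eliminated.
Round 3: D 13, A 12, B 11, C 9. C has the fewest and is eliminated.
Round 4: D 20, B 13, A 12. A has the fewest and is eliminated.
Round 5: D 32, B 13. D has a majority.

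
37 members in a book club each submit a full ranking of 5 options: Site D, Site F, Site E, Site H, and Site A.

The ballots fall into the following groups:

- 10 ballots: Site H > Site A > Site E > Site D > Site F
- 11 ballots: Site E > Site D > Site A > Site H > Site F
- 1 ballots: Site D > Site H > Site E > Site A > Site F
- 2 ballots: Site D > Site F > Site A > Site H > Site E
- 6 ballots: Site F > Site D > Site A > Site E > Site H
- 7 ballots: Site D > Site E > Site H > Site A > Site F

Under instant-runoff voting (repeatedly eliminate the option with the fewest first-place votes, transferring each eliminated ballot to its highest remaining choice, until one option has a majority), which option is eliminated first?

Round 1: Site E 11, Site D 10, Site H 10, Site F 6, Site A 0. Site A has the fewest and is eliminated.
Round 2: Site E 11, Site D 10, Site H 10, Site F 6. Site F has the fewest and is eliminated.
Round 3: Site D 16, Site E 11, Site H 10. Site H has the fewest and is eliminated.
Round 4: Site E 21, Site D 16. Site E has a majority.

Site A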